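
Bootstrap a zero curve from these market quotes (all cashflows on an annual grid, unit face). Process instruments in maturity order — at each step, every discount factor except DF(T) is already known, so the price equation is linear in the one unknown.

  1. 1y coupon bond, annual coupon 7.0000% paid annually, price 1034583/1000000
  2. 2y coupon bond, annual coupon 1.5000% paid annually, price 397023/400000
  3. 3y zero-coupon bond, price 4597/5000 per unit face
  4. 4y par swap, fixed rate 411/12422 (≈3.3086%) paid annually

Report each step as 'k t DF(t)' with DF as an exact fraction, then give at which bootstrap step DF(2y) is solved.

step 1 [1y] bond c/1=7/100: DF=(1034583/1000000 − 7/100·(0))/(1+7/100) = 9669/10000 ≈ 0.966900
step 2 [2y] bond c/1=3/200: DF=(397023/400000 − 3/200·(0.966900))/(1+3/200) = 2409/2500 ≈ 0.963600
step 3 [3y] zero: DF = P = 4597/5000 ≈ 0.919400
step 4 [4y] swap r/1=411/12422: DF=(1 − 411/12422·(0.966900+0.963600+0.919400))/(1+411/12422) = 8767/10000 ≈ 0.876700

1 1 9669/10000
2 2 2409/2500
3 3 4597/5000
4 4 8767/10000
DF(2y) is solved at step 2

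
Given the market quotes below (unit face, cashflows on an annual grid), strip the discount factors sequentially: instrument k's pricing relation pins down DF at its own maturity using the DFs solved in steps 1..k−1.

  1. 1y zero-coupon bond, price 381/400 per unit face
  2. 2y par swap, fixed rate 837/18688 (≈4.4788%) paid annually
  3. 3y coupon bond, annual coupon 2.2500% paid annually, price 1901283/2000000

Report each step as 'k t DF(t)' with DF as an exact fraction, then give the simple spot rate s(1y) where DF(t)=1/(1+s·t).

step 1 [1y] zero: DF = P = 381/400 ≈ 0.952500
step 2 [2y] swap r/1=837/18688: DF=(1 − 837/18688·(0.952500))/(1+837/18688) = 9163/10000 ≈ 0.916300
step 3 [3y] bond c/1=9/400: DF=(1901283/2000000 − 9/400·(0.952500+0.916300))/(1+9/400) = 4443/5000 ≈ 0.888600

1 1 381/400
2 2 9163/10000
3 3 4443/5000
s(1y) = (1/(381/400) − 1)/(1) = 19/381 ≈ 4.9869%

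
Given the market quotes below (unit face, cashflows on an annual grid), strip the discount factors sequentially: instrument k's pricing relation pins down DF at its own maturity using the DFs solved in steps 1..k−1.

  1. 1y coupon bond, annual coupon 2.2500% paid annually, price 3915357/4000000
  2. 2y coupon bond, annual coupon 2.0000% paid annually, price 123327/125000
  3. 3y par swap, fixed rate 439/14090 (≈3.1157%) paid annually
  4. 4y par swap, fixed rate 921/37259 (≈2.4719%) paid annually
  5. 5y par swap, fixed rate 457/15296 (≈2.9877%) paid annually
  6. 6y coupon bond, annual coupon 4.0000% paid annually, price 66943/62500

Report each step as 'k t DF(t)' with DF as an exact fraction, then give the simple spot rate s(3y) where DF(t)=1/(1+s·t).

1 1 9573/10000
2 2 1897/2000
3 3 4561/5000
4 4 9079/10000
5 5 8629/10000
6 6 4267/5000
s(3y) = (1/(4561/5000) − 1)/(3) = 439/13683 ≈ 3.2084%

step 1 [1y] bond c/1=9/400: DF=(3915357/4000000 − 9/400·(0))/(1+9/400) = 9573/10000 ≈ 0.957300
step 2 [2y] bond c/1=1/50: DF=(123327/125000 − 1/50·(0.957300))/(1+1/50) = 1897/2000 ≈ 0.948500
step 3 [3y] swap r/1=439/14090: DF=(1 − 439/14090·(0.957300+0.948500))/(1+439/14090) = 4561/5000 ≈ 0.912200
step 4 [4y] swap r/1=921/37259: DF=(1 − 921/37259·(0.957300+0.948500+0.912200))/(1+921/37259) = 9079/10000 ≈ 0.907900
step 5 [5y] swap r/1=457/15296: DF=(1 − 457/15296·(0.957300+0.948500+0.912200+0.907900))/(1+457/15296) = 8629/10000 ≈ 0.862900
step 6 [6y] bond c/1=1/25: DF=(66943/62500 − 1/25·(0.957300+0.948500+0.912200+0.907900+0.862900))/(1+1/25) = 4267/5000 ≈ 0.853400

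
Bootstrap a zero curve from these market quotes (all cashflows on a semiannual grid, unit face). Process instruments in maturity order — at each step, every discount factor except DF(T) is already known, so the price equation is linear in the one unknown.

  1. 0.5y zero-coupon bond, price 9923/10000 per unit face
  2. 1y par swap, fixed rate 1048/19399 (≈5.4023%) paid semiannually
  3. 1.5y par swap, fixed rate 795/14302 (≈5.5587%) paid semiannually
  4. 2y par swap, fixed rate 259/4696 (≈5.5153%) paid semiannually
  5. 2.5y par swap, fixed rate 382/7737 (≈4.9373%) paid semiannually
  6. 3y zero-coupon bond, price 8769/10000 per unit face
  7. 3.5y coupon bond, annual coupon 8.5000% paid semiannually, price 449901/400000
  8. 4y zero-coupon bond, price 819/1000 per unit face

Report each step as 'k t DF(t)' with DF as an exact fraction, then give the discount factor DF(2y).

step 1 [0.5y] zero: DF = P = 9923/10000 ≈ 0.992300
step 2 [1y] swap r/2=524/19399: DF=(1 − 524/19399·(0.992300))/(1+524/19399) = 2369/2500 ≈ 0.947600
step 3 [1.5y] swap r/2=795/28604: DF=(1 − 795/28604·(0.992300+0.947600))/(1+795/28604) = 1841/2000 ≈ 0.920500
step 4 [2y] swap r/2=259/9392: DF=(1 − 259/9392·(0.992300+0.947600+0.920500))/(1+259/9392) = 2241/2500 ≈ 0.896400
step 5 [2.5y] swap r/2=191/7737: DF=(1 − 191/7737·(0.992300+0.947600+0.920500+0.896400))/(1+191/7737) = 4427/5000 ≈ 0.885400
step 6 [3y] zero: DF = P = 8769/10000 ≈ 0.876900
step 7 [3.5y] bond c/2=17/400: DF=(449901/400000 − 17/400·(0.992300+0.947600+0.920500+0.896400+0.885400+0.876900))/(1+17/400) = 8539/10000 ≈ 0.853900
step 8 [4y] zero: DF = P = 819/1000 ≈ 0.819000

1 1/2 9923/10000
2 1 2369/2500
3 3/2 1841/2000
4 2 2241/2500
5 5/2 4427/5000
6 3 8769/10000
7 7/2 8539/10000
8 4 819/1000
DF(2y) = 2241/2500 ≈ 0.896400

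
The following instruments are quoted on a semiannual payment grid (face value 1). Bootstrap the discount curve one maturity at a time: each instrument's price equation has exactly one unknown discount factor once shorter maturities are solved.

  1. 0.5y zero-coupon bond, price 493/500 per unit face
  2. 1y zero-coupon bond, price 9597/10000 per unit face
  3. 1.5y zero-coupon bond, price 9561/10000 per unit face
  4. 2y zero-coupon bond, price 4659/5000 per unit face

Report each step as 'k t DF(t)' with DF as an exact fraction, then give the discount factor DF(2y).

1 1/2 493/500
2 1 9597/10000
3 3/2 9561/10000
4 2 4659/5000
DF(2y) = 4659/5000 ≈ 0.931800

step 1 [0.5y] zero: DF = P = 493/500 ≈ 0.986000
step 2 [1y] zero: DF = P = 9597/10000 ≈ 0.959700
step 3 [1.5y] zero: DF = P = 9561/10000 ≈ 0.956100
step 4 [2y] zero: DF = P = 4659/5000 ≈ 0.931800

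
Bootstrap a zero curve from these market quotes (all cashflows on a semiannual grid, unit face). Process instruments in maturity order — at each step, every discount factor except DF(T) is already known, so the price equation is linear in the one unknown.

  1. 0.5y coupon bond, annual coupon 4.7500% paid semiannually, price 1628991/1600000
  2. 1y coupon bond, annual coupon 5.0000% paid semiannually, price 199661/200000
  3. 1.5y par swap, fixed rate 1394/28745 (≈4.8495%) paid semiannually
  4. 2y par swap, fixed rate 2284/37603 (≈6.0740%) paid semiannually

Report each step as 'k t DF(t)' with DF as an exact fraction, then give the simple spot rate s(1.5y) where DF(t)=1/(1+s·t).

1 1/2 1989/2000
2 1 9497/10000
3 3/2 9303/10000
4 2 4429/5000
s(1.5y) = (1/(9303/10000) − 1)/(3/2) = 1394/27909 ≈ 4.9948%

step 1 [0.5y] bond c/2=19/800: DF=(1628991/1600000 − 19/800·(0))/(1+19/800) = 1989/2000 ≈ 0.994500
step 2 [1y] bond c/2=1/40: DF=(199661/200000 − 1/40·(0.994500))/(1+1/40) = 9497/10000 ≈ 0.949700
step 3 [1.5y] swap r/2=697/28745: DF=(1 − 697/28745·(0.994500+0.949700))/(1+697/28745) = 9303/10000 ≈ 0.930300
step 4 [2y] swap r/2=1142/37603: DF=(1 − 1142/37603·(0.994500+0.949700+0.930300))/(1+1142/37603) = 4429/5000 ≈ 0.885800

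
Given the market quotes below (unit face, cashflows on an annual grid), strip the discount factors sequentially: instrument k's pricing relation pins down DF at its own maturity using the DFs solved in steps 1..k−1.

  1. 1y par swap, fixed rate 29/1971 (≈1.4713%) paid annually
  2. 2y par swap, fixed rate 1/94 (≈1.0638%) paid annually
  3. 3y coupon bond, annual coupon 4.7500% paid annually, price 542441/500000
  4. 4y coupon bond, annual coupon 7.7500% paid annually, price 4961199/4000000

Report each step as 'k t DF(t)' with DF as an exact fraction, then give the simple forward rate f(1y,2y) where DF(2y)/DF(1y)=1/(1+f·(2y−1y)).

step 1 [1y] swap r/1=29/1971: DF=(1 − 29/1971·(0))/(1+29/1971) = 1971/2000 ≈ 0.985500
step 2 [2y] swap r/1=1/94: DF=(1 − 1/94·(0.985500))/(1+1/94) = 9791/10000 ≈ 0.979100
step 3 [3y] bond c/1=19/400: DF=(542441/500000 − 19/400·(0.985500+0.979100))/(1+19/400) = 4733/5000 ≈ 0.946600
step 4 [4y] bond c/1=31/400: DF=(4961199/4000000 − 31/400·(0.985500+0.979100+0.946600))/(1+31/400) = 9417/10000 ≈ 0.941700

1 1 1971/2000
2 2 9791/10000
3 3 4733/5000
4 4 9417/10000
f(1y,2y) = ((1971/2000)/(9791/10000) − 1)/(1) = 64/9791 ≈ 0.6537%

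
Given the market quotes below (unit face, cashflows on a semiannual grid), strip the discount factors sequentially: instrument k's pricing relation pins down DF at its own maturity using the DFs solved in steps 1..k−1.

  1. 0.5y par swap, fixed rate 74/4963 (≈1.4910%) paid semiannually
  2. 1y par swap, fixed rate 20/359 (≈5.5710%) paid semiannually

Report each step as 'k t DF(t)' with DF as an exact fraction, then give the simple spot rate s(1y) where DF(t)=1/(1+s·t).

step 1 [0.5y] swap r/2=37/4963: DF=(1 − 37/4963·(0))/(1+37/4963) = 4963/5000 ≈ 0.992600
step 2 [1y] swap r/2=10/359: DF=(1 − 10/359·(0.992600))/(1+10/359) = 473/500 ≈ 0.946000

1 1/2 4963/5000
2 1 473/500
s(1y) = (1/(473/500) − 1)/(1) = 27/473 ≈ 5.7082%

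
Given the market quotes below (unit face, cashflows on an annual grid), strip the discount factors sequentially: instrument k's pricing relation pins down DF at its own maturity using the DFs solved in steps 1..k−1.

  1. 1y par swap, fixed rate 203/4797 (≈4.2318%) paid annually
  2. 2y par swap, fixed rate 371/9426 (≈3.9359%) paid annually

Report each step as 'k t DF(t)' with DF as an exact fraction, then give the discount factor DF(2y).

1 1 4797/5000
2 2 4629/5000
DF(2y) = 4629/5000 ≈ 0.925800

step 1 [1y] swap r/1=203/4797: DF=(1 − 203/4797·(0))/(1+203/4797) = 4797/5000 ≈ 0.959400
step 2 [2y] swap r/1=371/9426: DF=(1 − 371/9426·(0.959400))/(1+371/9426) = 4629/5000 ≈ 0.925800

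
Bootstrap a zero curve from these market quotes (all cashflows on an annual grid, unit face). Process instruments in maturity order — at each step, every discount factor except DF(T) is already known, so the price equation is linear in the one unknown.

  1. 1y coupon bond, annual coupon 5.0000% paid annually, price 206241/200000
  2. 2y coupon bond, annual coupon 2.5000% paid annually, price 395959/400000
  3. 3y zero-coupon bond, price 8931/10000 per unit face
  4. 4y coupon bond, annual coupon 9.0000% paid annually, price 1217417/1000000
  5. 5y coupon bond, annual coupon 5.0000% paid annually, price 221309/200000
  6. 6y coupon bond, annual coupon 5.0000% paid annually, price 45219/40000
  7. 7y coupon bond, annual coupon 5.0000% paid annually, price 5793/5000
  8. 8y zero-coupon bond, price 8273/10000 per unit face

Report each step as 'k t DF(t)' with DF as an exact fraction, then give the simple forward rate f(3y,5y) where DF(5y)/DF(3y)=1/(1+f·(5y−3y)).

step 1 [1y] bond c/1=1/20: DF=(206241/200000 − 1/20·(0))/(1+1/20) = 9821/10000 ≈ 0.982100
step 2 [2y] bond c/1=1/40: DF=(395959/400000 − 1/40·(0.982100))/(1+1/40) = 4709/5000 ≈ 0.941800
step 3 [3y] zero: DF = P = 8931/10000 ≈ 0.893100
step 4 [4y] bond c/1=9/100: DF=(1217417/1000000 − 9/100·(0.982100+0.941800+0.893100))/(1+9/100) = 8843/10000 ≈ 0.884300
step 5 [5y] bond c/1=1/20: DF=(221309/200000 − 1/20·(0.982100+0.941800+0.893100+0.884300))/(1+1/20) = 1097/1250 ≈ 0.877600
step 6 [6y] bond c/1=1/20: DF=(45219/40000 − 1/20·(0.982100+0.941800+0.893100+0.884300+0.877600))/(1+1/20) = 4293/5000 ≈ 0.858600
step 7 [7y] bond c/1=1/20: DF=(5793/5000 − 1/20·(0.982100+0.941800+0.893100+0.884300+0.877600+0.858600))/(1+1/20) = 1689/2000 ≈ 0.844500
step 8 [8y] zero: DF = P = 8273/10000 ≈ 0.827300

1 1 9821/10000
2 2 4709/5000
3 3 8931/10000
4 4 8843/10000
5 5 1097/1250
6 6 4293/5000
7 7 1689/2000
8 8 8273/10000
f(3y,5y) = ((8931/10000)/(1097/1250) − 1)/(2) = 155/17552 ≈ 0.8831%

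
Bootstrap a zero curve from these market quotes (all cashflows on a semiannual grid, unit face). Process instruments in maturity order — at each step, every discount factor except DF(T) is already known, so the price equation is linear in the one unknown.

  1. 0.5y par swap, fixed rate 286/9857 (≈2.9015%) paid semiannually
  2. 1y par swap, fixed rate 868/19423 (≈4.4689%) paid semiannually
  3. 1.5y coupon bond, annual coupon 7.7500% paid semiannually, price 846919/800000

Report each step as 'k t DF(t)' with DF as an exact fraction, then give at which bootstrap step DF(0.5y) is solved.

1 1/2 9857/10000
2 1 4783/5000
3 3/2 9467/10000
DF(0.5y) is solved at step 1

step 1 [0.5y] swap r/2=143/9857: DF=(1 − 143/9857·(0))/(1+143/9857) = 9857/10000 ≈ 0.985700
step 2 [1y] swap r/2=434/19423: DF=(1 − 434/19423·(0.985700))/(1+434/19423) = 4783/5000 ≈ 0.956600
step 3 [1.5y] bond c/2=31/800: DF=(846919/800000 − 31/800·(0.985700+0.956600))/(1+31/800) = 9467/10000 ≈ 0.946700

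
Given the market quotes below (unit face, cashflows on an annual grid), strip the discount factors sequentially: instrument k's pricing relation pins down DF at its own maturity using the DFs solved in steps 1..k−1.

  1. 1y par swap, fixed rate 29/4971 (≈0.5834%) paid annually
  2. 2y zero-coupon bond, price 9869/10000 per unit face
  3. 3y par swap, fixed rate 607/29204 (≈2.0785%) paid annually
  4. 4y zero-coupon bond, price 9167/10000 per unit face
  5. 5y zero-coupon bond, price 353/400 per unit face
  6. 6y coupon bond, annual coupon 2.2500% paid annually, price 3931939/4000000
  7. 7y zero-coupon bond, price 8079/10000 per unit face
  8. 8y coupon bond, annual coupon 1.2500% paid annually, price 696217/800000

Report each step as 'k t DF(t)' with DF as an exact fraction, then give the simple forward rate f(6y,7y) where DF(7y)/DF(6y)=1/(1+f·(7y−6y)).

step 1 [1y] swap r/1=29/4971: DF=(1 − 29/4971·(0))/(1+29/4971) = 4971/5000 ≈ 0.994200
step 2 [2y] zero: DF = P = 9869/10000 ≈ 0.986900
step 3 [3y] swap r/1=607/29204: DF=(1 − 607/29204·(0.994200+0.986900))/(1+607/29204) = 9393/10000 ≈ 0.939300
step 4 [4y] zero: DF = P = 9167/10000 ≈ 0.916700
step 5 [5y] zero: DF = P = 353/400 ≈ 0.882500
step 6 [6y] bond c/1=9/400: DF=(3931939/4000000 − 9/400·(0.994200+0.986900+0.939300+0.916700+0.882500))/(1+9/400) = 343/400 ≈ 0.857500
step 7 [7y] zero: DF = P = 8079/10000 ≈ 0.807900
step 8 [8y] bond c/1=1/80: DF=(696217/800000 − 1/80·(0.994200+0.986900+0.939300+0.916700+0.882500+0.857500+0.807900))/(1+1/80) = 7807/10000 ≈ 0.780700

1 1 4971/5000
2 2 9869/10000
3 3 9393/10000
4 4 9167/10000
5 5 353/400
6 6 343/400
7 7 8079/10000
8 8 7807/10000
f(6y,7y) = ((343/400)/(8079/10000) − 1)/(1) = 496/8079 ≈ 6.1394%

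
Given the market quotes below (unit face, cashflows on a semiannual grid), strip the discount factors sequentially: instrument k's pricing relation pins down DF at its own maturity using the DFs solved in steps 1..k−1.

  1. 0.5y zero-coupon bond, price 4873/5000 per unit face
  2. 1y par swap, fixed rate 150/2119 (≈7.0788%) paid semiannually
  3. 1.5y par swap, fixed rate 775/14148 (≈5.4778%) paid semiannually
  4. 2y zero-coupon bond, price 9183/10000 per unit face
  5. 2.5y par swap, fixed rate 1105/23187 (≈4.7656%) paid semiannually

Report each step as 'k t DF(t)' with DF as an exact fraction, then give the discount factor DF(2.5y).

step 1 [0.5y] zero: DF = P = 4873/5000 ≈ 0.974600
step 2 [1y] swap r/2=75/2119: DF=(1 − 75/2119·(0.974600))/(1+75/2119) = 373/400 ≈ 0.932500
step 3 [1.5y] swap r/2=775/28296: DF=(1 − 775/28296·(0.974600+0.932500))/(1+775/28296) = 369/400 ≈ 0.922500
step 4 [2y] zero: DF = P = 9183/10000 ≈ 0.918300
step 5 [2.5y] swap r/2=1105/46374: DF=(1 − 1105/46374·(0.974600+0.932500+0.922500+0.918300))/(1+1105/46374) = 1779/2000 ≈ 0.889500

1 1/2 4873/5000
2 1 373/400
3 3/2 369/400
4 2 9183/10000
5 5/2 1779/2000
DF(2.5y) = 1779/2000 ≈ 0.889500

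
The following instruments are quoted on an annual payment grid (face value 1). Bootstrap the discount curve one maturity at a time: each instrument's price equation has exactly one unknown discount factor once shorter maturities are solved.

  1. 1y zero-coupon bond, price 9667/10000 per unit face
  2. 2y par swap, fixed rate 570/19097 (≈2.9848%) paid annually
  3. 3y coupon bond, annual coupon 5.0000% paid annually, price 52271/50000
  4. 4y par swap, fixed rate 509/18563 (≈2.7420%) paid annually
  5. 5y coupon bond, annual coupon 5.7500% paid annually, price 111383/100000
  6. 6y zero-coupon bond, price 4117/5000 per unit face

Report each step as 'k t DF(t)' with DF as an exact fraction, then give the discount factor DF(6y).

step 1 [1y] zero: DF = P = 9667/10000 ≈ 0.966700
step 2 [2y] swap r/1=570/19097: DF=(1 − 570/19097·(0.966700))/(1+570/19097) = 943/1000 ≈ 0.943000
step 3 [3y] bond c/1=1/20: DF=(52271/50000 − 1/20·(0.966700+0.943000))/(1+1/20) = 9047/10000 ≈ 0.904700
step 4 [4y] swap r/1=509/18563: DF=(1 − 509/18563·(0.966700+0.943000+0.904700))/(1+509/18563) = 4491/5000 ≈ 0.898200
step 5 [5y] bond c/1=23/400: DF=(111383/100000 − 23/400·(0.966700+0.943000+0.904700+0.898200))/(1+23/400) = 4257/5000 ≈ 0.851400
step 6 [6y] zero: DF = P = 4117/5000 ≈ 0.823400

1 1 9667/10000
2 2 943/1000
3 3 9047/10000
4 4 4491/5000
5 5 4257/5000
6 6 4117/5000
DF(6y) = 4117/5000 ≈ 0.823400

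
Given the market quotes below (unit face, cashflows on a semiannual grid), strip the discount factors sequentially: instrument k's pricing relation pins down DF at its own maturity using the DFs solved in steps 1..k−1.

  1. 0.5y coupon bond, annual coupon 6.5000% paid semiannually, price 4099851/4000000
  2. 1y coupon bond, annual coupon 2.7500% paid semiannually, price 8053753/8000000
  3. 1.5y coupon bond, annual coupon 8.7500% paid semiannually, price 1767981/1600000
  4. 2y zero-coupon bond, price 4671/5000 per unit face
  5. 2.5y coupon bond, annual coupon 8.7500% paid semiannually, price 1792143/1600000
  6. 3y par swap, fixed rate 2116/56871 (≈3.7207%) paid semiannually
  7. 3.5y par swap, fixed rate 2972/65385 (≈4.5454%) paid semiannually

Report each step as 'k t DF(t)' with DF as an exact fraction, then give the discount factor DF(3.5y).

1 1/2 9927/10000
2 1 2449/2500
3 3/2 122/125
4 2 4671/5000
5 5/2 569/625
6 3 4471/5000
7 7/2 4257/5000
DF(3.5y) = 4257/5000 ≈ 0.851400

step 1 [0.5y] bond c/2=13/400: DF=(4099851/4000000 − 13/400·(0))/(1+13/400) = 9927/10000 ≈ 0.992700
step 2 [1y] bond c/2=11/800: DF=(8053753/8000000 − 11/800·(0.992700))/(1+11/800) = 2449/2500 ≈ 0.979600
step 3 [1.5y] bond c/2=7/160: DF=(1767981/1600000 − 7/160·(0.992700+0.979600))/(1+7/160) = 122/125 ≈ 0.976000
step 4 [2y] zero: DF = P = 4671/5000 ≈ 0.934200
step 5 [2.5y] bond c/2=7/160: DF=(1792143/1600000 − 7/160·(0.992700+0.979600+0.976000+0.934200))/(1+7/160) = 569/625 ≈ 0.910400
step 6 [3y] swap r/2=1058/56871: DF=(1 − 1058/56871·(0.992700+0.979600+0.976000+0.934200+0.910400))/(1+1058/56871) = 4471/5000 ≈ 0.894200
step 7 [3.5y] swap r/2=1486/65385: DF=(1 − 1486/65385·(0.992700+0.979600+0.976000+0.934200+0.910400+0.894200))/(1+1486/65385) = 4257/5000 ≈ 0.851400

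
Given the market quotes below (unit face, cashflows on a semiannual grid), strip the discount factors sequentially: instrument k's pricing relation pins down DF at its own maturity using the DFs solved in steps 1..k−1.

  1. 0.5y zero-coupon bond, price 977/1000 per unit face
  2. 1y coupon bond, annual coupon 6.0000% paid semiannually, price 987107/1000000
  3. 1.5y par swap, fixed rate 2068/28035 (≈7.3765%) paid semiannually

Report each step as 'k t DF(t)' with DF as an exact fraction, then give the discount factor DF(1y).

step 1 [0.5y] zero: DF = P = 977/1000 ≈ 0.977000
step 2 [1y] bond c/2=3/100: DF=(987107/1000000 − 3/100·(0.977000))/(1+3/100) = 9299/10000 ≈ 0.929900
step 3 [1.5y] swap r/2=1034/28035: DF=(1 − 1034/28035·(0.977000+0.929900))/(1+1034/28035) = 4483/5000 ≈ 0.896600

1 1/2 977/1000
2 1 9299/10000
3 3/2 4483/5000
DF(1y) = 9299/10000 ≈ 0.929900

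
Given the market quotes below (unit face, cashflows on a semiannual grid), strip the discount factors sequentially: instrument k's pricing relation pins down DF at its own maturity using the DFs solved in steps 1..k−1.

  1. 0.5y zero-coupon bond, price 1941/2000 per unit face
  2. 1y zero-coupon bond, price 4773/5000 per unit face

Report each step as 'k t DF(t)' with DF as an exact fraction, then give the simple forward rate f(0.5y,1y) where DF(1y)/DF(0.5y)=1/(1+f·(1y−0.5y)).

1 1/2 1941/2000
2 1 4773/5000
f(0.5y,1y) = ((1941/2000)/(4773/5000) − 1)/(1/2) = 53/1591 ≈ 3.3312%

step 1 [0.5y] zero: DF = P = 1941/2000 ≈ 0.970500
step 2 [1y] zero: DF = P = 4773/5000 ≈ 0.954600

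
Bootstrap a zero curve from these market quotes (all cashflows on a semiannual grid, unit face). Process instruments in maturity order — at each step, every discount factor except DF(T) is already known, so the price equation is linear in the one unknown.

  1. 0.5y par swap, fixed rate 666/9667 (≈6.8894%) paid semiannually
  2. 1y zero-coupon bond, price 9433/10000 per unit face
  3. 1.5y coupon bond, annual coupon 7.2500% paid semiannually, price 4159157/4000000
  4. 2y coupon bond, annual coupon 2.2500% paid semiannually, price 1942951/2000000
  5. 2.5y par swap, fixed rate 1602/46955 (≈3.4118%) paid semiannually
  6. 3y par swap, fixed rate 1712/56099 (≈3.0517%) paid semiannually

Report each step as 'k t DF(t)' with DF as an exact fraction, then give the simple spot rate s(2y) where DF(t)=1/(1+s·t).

step 1 [0.5y] swap r/2=333/9667: DF=(1 − 333/9667·(0))/(1+333/9667) = 9667/10000 ≈ 0.966700
step 2 [1y] zero: DF = P = 9433/10000 ≈ 0.943300
step 3 [1.5y] bond c/2=29/800: DF=(4159157/4000000 − 29/800·(0.966700+0.943300))/(1+29/800) = 4683/5000 ≈ 0.936600
step 4 [2y] bond c/2=9/800: DF=(1942951/2000000 − 9/800·(0.966700+0.943300+0.936600))/(1+9/800) = 929/1000 ≈ 0.929000
step 5 [2.5y] swap r/2=801/46955: DF=(1 − 801/46955·(0.966700+0.943300+0.936600+0.929000))/(1+801/46955) = 9199/10000 ≈ 0.919900
step 6 [3y] swap r/2=856/56099: DF=(1 − 856/56099·(0.966700+0.943300+0.936600+0.929000+0.919900))/(1+856/56099) = 1143/1250 ≈ 0.914400

1 1/2 9667/10000
2 1 9433/10000
3 3/2 4683/5000
4 2 929/1000
5 5/2 9199/10000
6 3 1143/1250
s(2y) = (1/(929/1000) − 1)/(2) = 71/1858 ≈ 3.8213%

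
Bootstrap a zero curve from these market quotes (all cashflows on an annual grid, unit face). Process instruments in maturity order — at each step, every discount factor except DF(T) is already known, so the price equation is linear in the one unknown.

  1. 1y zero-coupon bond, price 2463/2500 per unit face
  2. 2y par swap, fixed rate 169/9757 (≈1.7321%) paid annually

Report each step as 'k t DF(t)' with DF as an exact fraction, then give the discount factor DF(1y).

step 1 [1y] zero: DF = P = 2463/2500 ≈ 0.985200
step 2 [2y] swap r/1=169/9757: DF=(1 − 169/9757·(0.985200))/(1+169/9757) = 4831/5000 ≈ 0.966200

1 1 2463/2500
2 2 4831/5000
DF(1y) = 2463/2500 ≈ 0.985200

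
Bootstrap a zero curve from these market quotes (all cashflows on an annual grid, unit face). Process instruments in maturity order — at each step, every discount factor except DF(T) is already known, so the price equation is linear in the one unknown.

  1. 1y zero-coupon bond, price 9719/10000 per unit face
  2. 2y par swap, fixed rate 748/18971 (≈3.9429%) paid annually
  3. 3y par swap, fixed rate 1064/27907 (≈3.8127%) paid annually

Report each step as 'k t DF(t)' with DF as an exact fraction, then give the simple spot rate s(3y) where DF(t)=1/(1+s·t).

1 1 9719/10000
2 2 2313/2500
3 3 1117/1250
s(3y) = (1/(1117/1250) − 1)/(3) = 133/3351 ≈ 3.9690%

step 1 [1y] zero: DF = P = 9719/10000 ≈ 0.971900
step 2 [2y] swap r/1=748/18971: DF=(1 − 748/18971·(0.971900))/(1+748/18971) = 2313/2500 ≈ 0.925200
step 3 [3y] swap r/1=1064/27907: DF=(1 − 1064/27907·(0.971900+0.925200))/(1+1064/27907) = 1117/1250 ≈ 0.893600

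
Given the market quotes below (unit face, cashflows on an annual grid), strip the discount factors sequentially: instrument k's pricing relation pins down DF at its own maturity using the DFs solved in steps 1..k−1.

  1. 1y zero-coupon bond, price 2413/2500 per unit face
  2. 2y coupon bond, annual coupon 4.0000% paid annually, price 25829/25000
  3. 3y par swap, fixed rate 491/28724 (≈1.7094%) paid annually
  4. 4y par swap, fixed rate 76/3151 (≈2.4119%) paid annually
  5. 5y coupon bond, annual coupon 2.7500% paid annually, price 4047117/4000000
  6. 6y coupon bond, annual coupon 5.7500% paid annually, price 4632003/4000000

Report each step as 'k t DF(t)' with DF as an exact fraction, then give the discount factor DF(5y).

1 1 2413/2500
2 2 9563/10000
3 3 9509/10000
4 4 568/625
5 5 1767/2000
6 6 4207/5000
DF(5y) = 1767/2000 ≈ 0.883500

step 1 [1y] zero: DF = P = 2413/2500 ≈ 0.965200
step 2 [2y] bond c/1=1/25: DF=(25829/25000 − 1/25·(0.965200))/(1+1/25) = 9563/10000 ≈ 0.956300
step 3 [3y] swap r/1=491/28724: DF=(1 − 491/28724·(0.965200+0.956300))/(1+491/28724) = 9509/10000 ≈ 0.950900
step 4 [4y] swap r/1=76/3151: DF=(1 − 76/3151·(0.965200+0.956300+0.950900))/(1+76/3151) = 568/625 ≈ 0.908800
step 5 [5y] bond c/1=11/400: DF=(4047117/4000000 − 11/400·(0.965200+0.956300+0.950900+0.908800))/(1+11/400) = 1767/2000 ≈ 0.883500
step 6 [6y] bond c/1=23/400: DF=(4632003/4000000 − 23/400·(0.965200+0.956300+0.950900+0.908800+0.883500))/(1+23/400) = 4207/5000 ≈ 0.841400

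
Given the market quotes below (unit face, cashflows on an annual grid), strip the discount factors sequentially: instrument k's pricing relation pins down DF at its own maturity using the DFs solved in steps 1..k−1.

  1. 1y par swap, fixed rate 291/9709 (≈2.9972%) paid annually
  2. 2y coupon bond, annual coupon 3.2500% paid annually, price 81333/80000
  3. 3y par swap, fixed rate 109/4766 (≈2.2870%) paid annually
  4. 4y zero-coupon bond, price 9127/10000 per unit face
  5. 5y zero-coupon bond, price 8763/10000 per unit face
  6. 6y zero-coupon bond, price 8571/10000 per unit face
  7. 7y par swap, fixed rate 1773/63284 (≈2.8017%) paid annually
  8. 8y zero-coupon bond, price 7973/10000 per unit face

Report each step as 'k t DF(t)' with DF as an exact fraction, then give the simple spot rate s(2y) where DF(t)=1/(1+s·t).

1 1 9709/10000
2 2 9541/10000
3 3 4673/5000
4 4 9127/10000
5 5 8763/10000
6 6 8571/10000
7 7 8227/10000
8 8 7973/10000
s(2y) = (1/(9541/10000) − 1)/(2) = 459/19082 ≈ 2.4054%

step 1 [1y] swap r/1=291/9709: DF=(1 − 291/9709·(0))/(1+291/9709) = 9709/10000 ≈ 0.970900
step 2 [2y] bond c/1=13/400: DF=(81333/80000 − 13/400·(0.970900))/(1+13/400) = 9541/10000 ≈ 0.954100
step 3 [3y] swap r/1=109/4766: DF=(1 − 109/4766·(0.970900+0.954100))/(1+109/4766) = 4673/5000 ≈ 0.934600
step 4 [4y] zero: DF = P = 9127/10000 ≈ 0.912700
step 5 [5y] zero: DF = P = 8763/10000 ≈ 0.876300
step 6 [6y] zero: DF = P = 8571/10000 ≈ 0.857100
step 7 [7y] swap r/1=1773/63284: DF=(1 − 1773/63284·(0.970900+0.954100+0.934600+0.912700+0.876300+0.857100))/(1+1773/63284) = 8227/10000 ≈ 0.822700
step 8 [8y] zero: DF = P = 7973/10000 ≈ 0.797300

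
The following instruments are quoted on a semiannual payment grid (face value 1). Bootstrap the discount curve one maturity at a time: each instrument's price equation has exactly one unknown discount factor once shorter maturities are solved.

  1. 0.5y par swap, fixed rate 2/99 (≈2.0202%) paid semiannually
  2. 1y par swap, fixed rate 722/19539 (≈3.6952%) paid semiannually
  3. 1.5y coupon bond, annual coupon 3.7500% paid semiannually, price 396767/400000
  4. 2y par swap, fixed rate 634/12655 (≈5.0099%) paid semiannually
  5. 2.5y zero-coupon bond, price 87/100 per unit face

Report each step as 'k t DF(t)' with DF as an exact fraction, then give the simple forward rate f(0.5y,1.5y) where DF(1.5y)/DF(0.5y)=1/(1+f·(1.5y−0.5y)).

step 1 [0.5y] swap r/2=1/99: DF=(1 − 1/99·(0))/(1+1/99) = 99/100 ≈ 0.990000
step 2 [1y] swap r/2=361/19539: DF=(1 − 361/19539·(0.990000))/(1+361/19539) = 9639/10000 ≈ 0.963900
step 3 [1.5y] bond c/2=3/160: DF=(396767/400000 − 3/160·(0.990000+0.963900))/(1+3/160) = 9377/10000 ≈ 0.937700
step 4 [2y] swap r/2=317/12655: DF=(1 − 317/12655·(0.990000+0.963900+0.937700))/(1+317/12655) = 9049/10000 ≈ 0.904900
step 5 [2.5y] zero: DF = P = 87/100 ≈ 0.870000

1 1/2 99/100
2 1 9639/10000
3 3/2 9377/10000
4 2 9049/10000
5 5/2 87/100
f(0.5y,1.5y) = ((99/100)/(9377/10000) − 1)/(1) = 523/9377 ≈ 5.5775%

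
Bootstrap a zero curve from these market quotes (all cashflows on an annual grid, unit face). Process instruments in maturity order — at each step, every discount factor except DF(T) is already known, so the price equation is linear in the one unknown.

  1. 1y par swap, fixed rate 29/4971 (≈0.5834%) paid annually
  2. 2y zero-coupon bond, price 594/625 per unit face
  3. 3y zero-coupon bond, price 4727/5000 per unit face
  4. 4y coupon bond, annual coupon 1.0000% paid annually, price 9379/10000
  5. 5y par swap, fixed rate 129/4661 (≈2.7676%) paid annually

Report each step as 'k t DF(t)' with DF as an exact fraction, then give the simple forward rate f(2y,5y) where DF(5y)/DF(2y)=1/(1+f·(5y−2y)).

1 1 4971/5000
2 2 594/625
3 3 4727/5000
4 4 9/10
5 5 871/1000
f(2y,5y) = ((594/625)/(871/1000) − 1)/(3) = 397/13065 ≈ 3.0387%

step 1 [1y] swap r/1=29/4971: DF=(1 − 29/4971·(0))/(1+29/4971) = 4971/5000 ≈ 0.994200
step 2 [2y] zero: DF = P = 594/625 ≈ 0.950400
step 3 [3y] zero: DF = P = 4727/5000 ≈ 0.945400
step 4 [4y] bond c/1=1/100: DF=(9379/10000 − 1/100·(0.994200+0.950400+0.945400))/(1+1/100) = 9/10 ≈ 0.900000
step 5 [5y] swap r/1=129/4661: DF=(1 − 129/4661·(0.994200+0.950400+0.945400+0.900000))/(1+129/4661) = 871/1000 ≈ 0.871000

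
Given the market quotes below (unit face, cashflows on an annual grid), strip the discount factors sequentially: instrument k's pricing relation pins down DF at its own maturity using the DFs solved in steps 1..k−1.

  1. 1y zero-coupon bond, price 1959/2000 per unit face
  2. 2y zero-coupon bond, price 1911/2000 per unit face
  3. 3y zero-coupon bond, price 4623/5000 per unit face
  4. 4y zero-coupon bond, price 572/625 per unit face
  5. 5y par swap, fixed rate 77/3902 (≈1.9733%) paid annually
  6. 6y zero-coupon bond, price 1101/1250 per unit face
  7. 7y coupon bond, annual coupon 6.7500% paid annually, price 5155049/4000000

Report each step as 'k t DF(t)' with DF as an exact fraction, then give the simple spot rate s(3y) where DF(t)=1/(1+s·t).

1 1 1959/2000
2 2 1911/2000
3 3 4623/5000
4 4 572/625
5 5 2269/2500
6 6 1101/1250
7 7 1711/2000
s(3y) = (1/(4623/5000) − 1)/(3) = 377/13869 ≈ 2.7183%

step 1 [1y] zero: DF = P = 1959/2000 ≈ 0.979500
step 2 [2y] zero: DF = P = 1911/2000 ≈ 0.955500
step 3 [3y] zero: DF = P = 4623/5000 ≈ 0.924600
step 4 [4y] zero: DF = P = 572/625 ≈ 0.915200
step 5 [5y] swap r/1=77/3902: DF=(1 − 77/3902·(0.979500+0.955500+0.924600+0.915200))/(1+77/3902) = 2269/2500 ≈ 0.907600
step 6 [6y] zero: DF = P = 1101/1250 ≈ 0.880800
step 7 [7y] bond c/1=27/400: DF=(5155049/4000000 − 27/400·(0.979500+0.955500+0.924600+0.915200+0.907600+0.880800))/(1+27/400) = 1711/2000 ≈ 0.855500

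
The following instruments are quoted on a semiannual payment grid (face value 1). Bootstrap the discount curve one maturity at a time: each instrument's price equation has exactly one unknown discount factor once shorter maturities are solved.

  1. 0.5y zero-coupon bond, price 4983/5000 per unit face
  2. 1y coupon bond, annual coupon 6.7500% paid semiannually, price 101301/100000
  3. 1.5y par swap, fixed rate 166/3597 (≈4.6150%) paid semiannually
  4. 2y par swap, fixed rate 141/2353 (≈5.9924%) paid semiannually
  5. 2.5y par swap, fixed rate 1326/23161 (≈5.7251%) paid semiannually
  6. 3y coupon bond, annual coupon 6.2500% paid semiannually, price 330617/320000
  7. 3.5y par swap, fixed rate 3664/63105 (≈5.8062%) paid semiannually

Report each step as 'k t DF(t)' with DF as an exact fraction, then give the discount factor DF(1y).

step 1 [0.5y] zero: DF = P = 4983/5000 ≈ 0.996600
step 2 [1y] bond c/2=27/800: DF=(101301/100000 − 27/800·(0.996600))/(1+27/800) = 4737/5000 ≈ 0.947400
step 3 [1.5y] swap r/2=83/3597: DF=(1 − 83/3597·(0.996600+0.947400))/(1+83/3597) = 1167/1250 ≈ 0.933600
step 4 [2y] swap r/2=141/4706: DF=(1 − 141/4706·(0.996600+0.947400+0.933600))/(1+141/4706) = 1109/1250 ≈ 0.887200
step 5 [2.5y] swap r/2=663/23161: DF=(1 − 663/23161·(0.996600+0.947400+0.933600+0.887200))/(1+663/23161) = 4337/5000 ≈ 0.867400
step 6 [3y] bond c/2=1/32: DF=(330617/320000 − 1/32·(0.996600+0.947400+0.933600+0.887200+0.867400))/(1+1/32) = 1723/2000 ≈ 0.861500
step 7 [3.5y] swap r/2=1832/63105: DF=(1 − 1832/63105·(0.996600+0.947400+0.933600+0.887200+0.867400+0.861500))/(1+1832/63105) = 1021/1250 ≈ 0.816800

1 1/2 4983/5000
2 1 4737/5000
3 3/2 1167/1250
4 2 1109/1250
5 5/2 4337/5000
6 3 1723/2000
7 7/2 1021/1250
DF(1y) = 4737/5000 ≈ 0.947400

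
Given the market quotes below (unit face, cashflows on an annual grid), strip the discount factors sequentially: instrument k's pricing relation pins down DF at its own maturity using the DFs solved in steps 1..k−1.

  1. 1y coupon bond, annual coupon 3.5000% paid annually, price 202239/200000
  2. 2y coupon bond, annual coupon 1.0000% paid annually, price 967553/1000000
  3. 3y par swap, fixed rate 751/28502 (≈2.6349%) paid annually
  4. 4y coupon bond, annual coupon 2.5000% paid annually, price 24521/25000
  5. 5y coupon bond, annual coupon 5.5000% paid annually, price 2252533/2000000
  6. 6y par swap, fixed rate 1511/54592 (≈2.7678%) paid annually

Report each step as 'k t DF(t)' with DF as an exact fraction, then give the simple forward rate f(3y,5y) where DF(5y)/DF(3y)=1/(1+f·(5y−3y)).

step 1 [1y] bond c/1=7/200: DF=(202239/200000 − 7/200·(0))/(1+7/200) = 977/1000 ≈ 0.977000
step 2 [2y] bond c/1=1/100: DF=(967553/1000000 − 1/100·(0.977000))/(1+1/100) = 9483/10000 ≈ 0.948300
step 3 [3y] swap r/1=751/28502: DF=(1 − 751/28502·(0.977000+0.948300))/(1+751/28502) = 9249/10000 ≈ 0.924900
step 4 [4y] bond c/1=1/40: DF=(24521/25000 − 1/40·(0.977000+0.948300+0.924900))/(1+1/40) = 4437/5000 ≈ 0.887400
step 5 [5y] bond c/1=11/200: DF=(2252533/2000000 − 11/200·(0.977000+0.948300+0.924900+0.887400))/(1+11/200) = 8727/10000 ≈ 0.872700
step 6 [6y] swap r/1=1511/54592: DF=(1 − 1511/54592·(0.977000+0.948300+0.924900+0.887400+0.872700))/(1+1511/54592) = 8489/10000 ≈ 0.848900

1 1 977/1000
2 2 9483/10000
3 3 9249/10000
4 4 4437/5000
5 5 8727/10000
6 6 8489/10000
f(3y,5y) = ((9249/10000)/(8727/10000) − 1)/(2) = 87/2909 ≈ 2.9907%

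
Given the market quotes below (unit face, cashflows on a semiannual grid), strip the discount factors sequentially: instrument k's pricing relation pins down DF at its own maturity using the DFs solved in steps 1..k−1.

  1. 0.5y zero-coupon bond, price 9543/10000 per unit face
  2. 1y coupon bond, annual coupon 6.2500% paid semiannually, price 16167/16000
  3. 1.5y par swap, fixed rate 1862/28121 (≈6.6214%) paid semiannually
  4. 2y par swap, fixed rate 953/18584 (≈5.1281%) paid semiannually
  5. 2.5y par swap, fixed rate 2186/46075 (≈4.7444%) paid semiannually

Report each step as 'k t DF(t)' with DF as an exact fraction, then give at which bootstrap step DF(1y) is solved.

1 1/2 9543/10000
2 1 9509/10000
3 3/2 9069/10000
4 2 9047/10000
5 5/2 8907/10000
DF(1y) is solved at step 2

step 1 [0.5y] zero: DF = P = 9543/10000 ≈ 0.954300
step 2 [1y] bond c/2=1/32: DF=(16167/16000 − 1/32·(0.954300))/(1+1/32) = 9509/10000 ≈ 0.950900
step 3 [1.5y] swap r/2=931/28121: DF=(1 − 931/28121·(0.954300+0.950900))/(1+931/28121) = 9069/10000 ≈ 0.906900
step 4 [2y] swap r/2=953/37168: DF=(1 − 953/37168·(0.954300+0.950900+0.906900))/(1+953/37168) = 9047/10000 ≈ 0.904700
step 5 [2.5y] swap r/2=1093/46075: DF=(1 − 1093/46075·(0.954300+0.950900+0.906900+0.904700))/(1+1093/46075) = 8907/10000 ≈ 0.890700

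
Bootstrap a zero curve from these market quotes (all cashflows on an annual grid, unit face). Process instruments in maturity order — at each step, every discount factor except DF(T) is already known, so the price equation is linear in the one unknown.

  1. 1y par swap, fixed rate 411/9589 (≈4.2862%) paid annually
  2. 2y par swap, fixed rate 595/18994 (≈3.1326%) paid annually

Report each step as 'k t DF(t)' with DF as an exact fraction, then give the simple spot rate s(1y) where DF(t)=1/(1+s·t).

step 1 [1y] swap r/1=411/9589: DF=(1 − 411/9589·(0))/(1+411/9589) = 9589/10000 ≈ 0.958900
step 2 [2y] swap r/1=595/18994: DF=(1 − 595/18994·(0.958900))/(1+595/18994) = 1881/2000 ≈ 0.940500

1 1 9589/10000
2 2 1881/2000
s(1y) = (1/(9589/10000) − 1)/(1) = 411/9589 ≈ 4.2862%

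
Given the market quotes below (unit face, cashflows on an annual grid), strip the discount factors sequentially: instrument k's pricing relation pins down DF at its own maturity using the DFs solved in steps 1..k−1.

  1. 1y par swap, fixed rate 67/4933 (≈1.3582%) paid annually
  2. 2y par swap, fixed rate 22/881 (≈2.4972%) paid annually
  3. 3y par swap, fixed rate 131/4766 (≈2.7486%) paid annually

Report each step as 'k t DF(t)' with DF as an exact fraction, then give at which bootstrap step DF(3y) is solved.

step 1 [1y] swap r/1=67/4933: DF=(1 − 67/4933·(0))/(1+67/4933) = 4933/5000 ≈ 0.986600
step 2 [2y] swap r/1=22/881: DF=(1 − 22/881·(0.986600))/(1+22/881) = 2379/2500 ≈ 0.951600
step 3 [3y] swap r/1=131/4766: DF=(1 − 131/4766·(0.986600+0.951600))/(1+131/4766) = 4607/5000 ≈ 0.921400

1 1 4933/5000
2 2 2379/2500
3 3 4607/5000
DF(3y) is solved at step 3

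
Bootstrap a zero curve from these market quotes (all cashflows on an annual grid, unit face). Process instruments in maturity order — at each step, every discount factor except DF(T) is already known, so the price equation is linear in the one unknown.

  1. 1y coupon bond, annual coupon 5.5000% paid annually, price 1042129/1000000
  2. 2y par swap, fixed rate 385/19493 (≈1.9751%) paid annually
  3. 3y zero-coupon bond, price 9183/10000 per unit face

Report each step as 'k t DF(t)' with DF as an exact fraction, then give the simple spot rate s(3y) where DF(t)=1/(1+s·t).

step 1 [1y] bond c/1=11/200: DF=(1042129/1000000 − 11/200·(0))/(1+11/200) = 4939/5000 ≈ 0.987800
step 2 [2y] swap r/1=385/19493: DF=(1 − 385/19493·(0.987800))/(1+385/19493) = 1923/2000 ≈ 0.961500
step 3 [3y] zero: DF = P = 9183/10000 ≈ 0.918300

1 1 4939/5000
2 2 1923/2000
3 3 9183/10000
s(3y) = (1/(9183/10000) − 1)/(3) = 817/27549 ≈ 2.9656%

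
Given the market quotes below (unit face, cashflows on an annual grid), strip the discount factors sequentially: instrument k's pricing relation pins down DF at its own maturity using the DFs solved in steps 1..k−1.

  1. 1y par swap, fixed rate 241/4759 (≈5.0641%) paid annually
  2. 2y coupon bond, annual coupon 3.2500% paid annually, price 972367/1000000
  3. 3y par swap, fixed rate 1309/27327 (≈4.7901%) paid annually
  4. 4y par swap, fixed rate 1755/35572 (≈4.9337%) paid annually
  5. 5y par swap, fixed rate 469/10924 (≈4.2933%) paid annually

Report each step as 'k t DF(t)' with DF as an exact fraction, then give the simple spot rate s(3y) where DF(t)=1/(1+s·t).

1 1 4759/5000
2 2 4559/5000
3 3 8691/10000
4 4 1649/2000
5 5 2031/2500
s(3y) = (1/(8691/10000) − 1)/(3) = 1309/26073 ≈ 5.0205%

step 1 [1y] swap r/1=241/4759: DF=(1 − 241/4759·(0))/(1+241/4759) = 4759/5000 ≈ 0.951800
step 2 [2y] bond c/1=13/400: DF=(972367/1000000 − 13/400·(0.951800))/(1+13/400) = 4559/5000 ≈ 0.911800
step 3 [3y] swap r/1=1309/27327: DF=(1 − 1309/27327·(0.951800+0.911800))/(1+1309/27327) = 8691/10000 ≈ 0.869100
step 4 [4y] swap r/1=1755/35572: DF=(1 − 1755/35572·(0.951800+0.911800+0.869100))/(1+1755/35572) = 1649/2000 ≈ 0.824500
step 5 [5y] swap r/1=469/10924: DF=(1 − 469/10924·(0.951800+0.911800+0.869100+0.824500))/(1+469/10924) = 2031/2500 ≈ 0.812400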